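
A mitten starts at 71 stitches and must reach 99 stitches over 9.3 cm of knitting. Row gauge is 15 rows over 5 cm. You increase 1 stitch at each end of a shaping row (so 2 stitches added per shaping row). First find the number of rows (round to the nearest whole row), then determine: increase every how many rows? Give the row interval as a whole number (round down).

Rows = 9.3 × 3 = 27.9 → 28 rows.
Stitches to add: 28 → 14 shaping rows (at 2 st each).
28 / 14 = 2.00 → every 2 rows.

Increase every 2nd row.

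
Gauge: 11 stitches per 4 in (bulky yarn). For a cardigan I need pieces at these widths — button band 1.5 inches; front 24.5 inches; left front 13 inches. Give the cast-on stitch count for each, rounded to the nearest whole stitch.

button band 4; front 67; left front 36.

Rate = 11/4 = 2.75 sts per in.
button band: 1.5 × 2.75 = 4.12 → 4.
front: 24.5 × 2.75 = 67.38 → 67.
left front: 13 × 2.75 = 35.75 → 36.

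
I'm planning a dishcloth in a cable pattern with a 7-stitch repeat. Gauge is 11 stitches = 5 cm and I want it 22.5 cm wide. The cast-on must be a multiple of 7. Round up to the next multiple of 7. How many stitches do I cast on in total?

CO 56 sts.

11 / 5 = 2.2 sts per cm.
22.5 × 2.2 = 49.50 sts.
Next multiple of 7: 56.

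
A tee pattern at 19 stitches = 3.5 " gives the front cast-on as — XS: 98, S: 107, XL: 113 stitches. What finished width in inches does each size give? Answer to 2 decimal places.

XS 18.05 inches; S 19.71 inches; XL 20.82 inches.

19/3.5 = 5.429 sts per in.
XS: 98 / 5.429 = 18.053 → 18.05 in.
S: 107 / 5.429 = 19.711 → 19.71 in.
XL: 113 / 5.429 = 20.816 → 20.82 in.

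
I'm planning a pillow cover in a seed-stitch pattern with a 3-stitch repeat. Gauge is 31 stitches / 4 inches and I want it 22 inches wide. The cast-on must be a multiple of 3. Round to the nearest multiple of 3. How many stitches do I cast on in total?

171 stitches.

31 / 4 = 7.75 sts per inch.
22 × 7.75 = 170.50 sts.
Nearest multiple of 3: 171.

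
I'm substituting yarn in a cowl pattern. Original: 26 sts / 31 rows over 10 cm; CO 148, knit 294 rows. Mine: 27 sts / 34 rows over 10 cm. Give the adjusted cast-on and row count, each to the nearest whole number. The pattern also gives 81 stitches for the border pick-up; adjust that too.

Stitches: 148 × 27/26 = 153.69 → 154.
Rows: 294 × 34/31 = 322.45 → 322.
border pick-up: 81 × 27/26 = 84.12 → 84.

Cast on 154 stitches; work 322 rows; border pick-up 84 stitches.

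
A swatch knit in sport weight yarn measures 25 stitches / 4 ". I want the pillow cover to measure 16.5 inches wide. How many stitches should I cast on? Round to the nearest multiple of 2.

25 stitches / 4 in = 6.25 stitches per inch.
16.5 × 6.25 = 103.12 stitches.
Round to nearest multiple of 2 → 104.

CO 104 sts.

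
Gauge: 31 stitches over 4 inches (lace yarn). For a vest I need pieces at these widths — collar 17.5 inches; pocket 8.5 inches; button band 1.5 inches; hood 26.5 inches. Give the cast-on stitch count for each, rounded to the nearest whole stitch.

collar 136; pocket 66; button band 12; hood 205.

Rate = 31/4 = 7.75 sts per in.
collar: 17.5 × 7.75 = 135.62 → 136.
pocket: 8.5 × 7.75 = 65.88 → 66.
button band: 1.5 × 7.75 = 11.62 → 12.
hood: 26.5 × 7.75 = 205.38 → 205.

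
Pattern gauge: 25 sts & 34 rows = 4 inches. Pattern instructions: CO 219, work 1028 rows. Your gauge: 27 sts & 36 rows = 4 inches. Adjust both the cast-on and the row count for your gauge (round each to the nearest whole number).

Cast on 237 stitches; work 1088 rows.

Stitches: 219 × 27/25 = 236.52 → 237.
Rows: 1028 × 36/34 = 1088.47 → 1088.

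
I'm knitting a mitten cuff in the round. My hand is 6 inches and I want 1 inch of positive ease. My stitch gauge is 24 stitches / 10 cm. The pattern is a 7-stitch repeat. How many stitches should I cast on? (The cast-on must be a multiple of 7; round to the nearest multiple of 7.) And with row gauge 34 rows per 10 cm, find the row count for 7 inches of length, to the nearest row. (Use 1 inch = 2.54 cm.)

Finished = 6 + 1 = 7 inches.
7 inches × 2.54 = 17.78 cm.
24/10 = 2.4 sts per cm; 17.78 × 2.4 = 42.67 sts.
Nearest multiple of 7 → 42.
7 inches = 17.78 cm; × 3.4 = 60.45 → 60 rows.

Cast on 42 stitches; work 60 rows.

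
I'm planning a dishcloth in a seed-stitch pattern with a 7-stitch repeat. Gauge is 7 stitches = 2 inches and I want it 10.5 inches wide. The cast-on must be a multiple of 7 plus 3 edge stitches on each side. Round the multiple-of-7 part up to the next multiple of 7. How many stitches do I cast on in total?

CO 41 sts.

7 / 2 = 3.5 sts per inch.
10.5 × 3.5 = 36.75 sts.
Less 6 edge sts → 30.75 for the repeat.
Next multiple of 7: 35.
Add back 6 edge sts → 41.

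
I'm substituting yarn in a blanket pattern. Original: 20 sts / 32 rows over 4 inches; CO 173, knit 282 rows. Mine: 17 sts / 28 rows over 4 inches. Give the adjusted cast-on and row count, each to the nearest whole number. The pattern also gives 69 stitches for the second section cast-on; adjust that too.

Stitches: 173 × 17/20 = 147.05 → 147.
Rows: 282 × 28/32 = 246.75 → 247.
second section cast-on: 69 × 17/20 = 58.65 → 59.

Cast on 147 stitches; work 247 rows; second section cast-on 59 stitches.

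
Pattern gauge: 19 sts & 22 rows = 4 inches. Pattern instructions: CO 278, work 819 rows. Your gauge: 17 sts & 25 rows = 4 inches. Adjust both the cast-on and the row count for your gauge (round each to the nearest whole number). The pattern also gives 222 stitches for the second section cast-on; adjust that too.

Stitches: 278 × 17/19 = 248.74 → 249.
Rows: 819 × 25/22 = 930.68 → 931.
second section cast-on: 222 × 17/19 = 198.63 → 199.

Cast on 249 stitches; work 931 rows; second section cast-on 199 stitches.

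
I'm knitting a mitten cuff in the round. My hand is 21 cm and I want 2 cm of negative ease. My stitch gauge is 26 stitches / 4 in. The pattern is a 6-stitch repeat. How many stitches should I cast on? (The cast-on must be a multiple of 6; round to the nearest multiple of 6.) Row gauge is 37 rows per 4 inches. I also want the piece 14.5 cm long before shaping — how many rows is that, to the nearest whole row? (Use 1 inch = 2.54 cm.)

Finished = 21 − 2 = 19 cm.
19 cm × 1/2.54 = 7.48 inches.
26/4 = 6.5 sts per in; 7.48 × 6.5 = 48.62 sts.
Nearest multiple of 6 → 48.
14.5 cm = 5.71 inches; × 9.25 = 52.81 → 53 rows.

Cast on 48 stitches; work 53 rows.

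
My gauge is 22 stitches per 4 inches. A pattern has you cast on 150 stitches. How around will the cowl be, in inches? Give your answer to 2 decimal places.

22 stitches / 4 inch = 5.5 stitches per inch.
150 / 5.5 = 27.273 inches.

27.27 inches.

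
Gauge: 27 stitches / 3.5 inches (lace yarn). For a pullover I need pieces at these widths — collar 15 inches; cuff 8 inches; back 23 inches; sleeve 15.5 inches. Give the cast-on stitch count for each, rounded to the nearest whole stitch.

Rate = 27/3.5 = 7.714 sts per in.
collar: 15 × 7.714 = 115.71 → 116.
cuff: 8 × 7.714 = 61.71 → 62.
back: 23 × 7.714 = 177.43 → 177.
sleeve: 15.5 × 7.714 = 119.57 → 120.

collar 116; cuff 62; back 177; sleeve 120.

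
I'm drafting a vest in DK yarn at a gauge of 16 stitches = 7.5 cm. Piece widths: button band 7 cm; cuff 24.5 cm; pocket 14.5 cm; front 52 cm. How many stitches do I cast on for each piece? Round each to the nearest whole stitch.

button band 15; cuff 52; pocket 31; front 111.

Rate = 16/7.5 = 2.133 sts per cm.
button band: 7 × 2.133 = 14.93 → 15.
cuff: 24.5 × 2.133 = 52.27 → 52.
pocket: 14.5 × 2.133 = 30.93 → 31.
front: 52 × 2.133 = 110.93 → 111.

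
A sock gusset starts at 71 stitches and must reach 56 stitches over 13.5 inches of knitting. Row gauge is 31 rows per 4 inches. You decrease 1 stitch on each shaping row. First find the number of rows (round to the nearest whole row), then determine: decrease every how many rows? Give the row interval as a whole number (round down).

Decrease every 7th row.

Rows = 13.5 × 7.75 = 104.6 → 105 rows.
Stitches to remove: 15 → 15 shaping rows (at 1 st each).
105 / 15 = 7.00 → every 7 rows.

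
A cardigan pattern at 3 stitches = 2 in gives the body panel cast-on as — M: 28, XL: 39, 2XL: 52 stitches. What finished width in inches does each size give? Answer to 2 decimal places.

M 18.67 inches; XL 26.00 inches; 2XL 34.67 inches.

3/2 = 1.5 sts per in.
M: 28 / 1.5 = 18.667 → 18.67 in.
XL: 39 / 1.5 = 26.000 → 26.00 in.
2XL: 52 / 1.5 = 34.667 → 34.67 in.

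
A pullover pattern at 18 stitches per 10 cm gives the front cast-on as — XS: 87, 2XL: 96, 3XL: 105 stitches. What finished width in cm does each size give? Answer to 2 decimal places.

18/10 = 1.8 sts per cm.
XS: 87 / 1.8 = 48.333 → 48.33 cm.
2XL: 96 / 1.8 = 53.333 → 53.33 cm.
3XL: 105 / 1.8 = 58.333 → 58.33 cm.

XS 48.33 cm; 2XL 53.33 cm; 3XL 58.33 cm.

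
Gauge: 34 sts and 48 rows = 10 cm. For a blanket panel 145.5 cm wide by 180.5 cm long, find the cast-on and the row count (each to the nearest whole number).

Cast on 495 stitches and work 866 rows.

Stitch gauge = 34/10 = 3.4 sts/cm; 145.5 × 3.4 = 494.70 → 495 sts.
Row gauge = 48/10 = 4.8 rows/cm; 180.5 × 4.8 = 866.40 → 866 rows.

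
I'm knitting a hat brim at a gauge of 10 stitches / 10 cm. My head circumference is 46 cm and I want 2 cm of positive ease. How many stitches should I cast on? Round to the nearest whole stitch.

Finished = 46 + 2 = 48 cm.
10 / 10 = 1 sts per cm.
48.00 × 1 = 48.00 sts.

Cast on 48 stitches.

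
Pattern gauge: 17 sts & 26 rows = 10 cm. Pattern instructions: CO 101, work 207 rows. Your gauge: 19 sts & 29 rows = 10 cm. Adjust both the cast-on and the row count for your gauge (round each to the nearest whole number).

Stitches: 101 × 19/17 = 112.88 → 113.
Rows: 207 × 29/26 = 230.88 → 231.

Cast on 113 stitches; work 231 rows.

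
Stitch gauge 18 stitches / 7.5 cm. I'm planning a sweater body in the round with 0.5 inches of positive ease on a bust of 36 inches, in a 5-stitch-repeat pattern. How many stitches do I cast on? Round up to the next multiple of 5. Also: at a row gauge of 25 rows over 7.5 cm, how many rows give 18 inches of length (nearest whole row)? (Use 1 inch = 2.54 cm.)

Cast on 225 stitches; work 152 rows.

Finished = 36 + 0.5 = 36.5 inches.
36.5 inches × 2.54 = 92.71 cm.
18/7.5 = 2.4 sts per cm; 92.71 × 2.4 = 222.50 sts.
Next multiple of 5 → 225.
18 inches = 45.72 cm; × 3.333 = 152.40 → 152 rows.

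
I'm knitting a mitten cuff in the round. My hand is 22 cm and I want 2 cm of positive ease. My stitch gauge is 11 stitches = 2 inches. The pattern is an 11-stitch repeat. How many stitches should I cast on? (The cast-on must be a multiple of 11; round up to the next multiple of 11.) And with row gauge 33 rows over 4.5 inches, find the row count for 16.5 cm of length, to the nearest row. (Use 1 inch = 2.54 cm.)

Finished = 22 + 2 = 24 cm.
24 cm × 1/2.54 = 9.45 inches.
11/2 = 5.5 sts per in; 9.45 × 5.5 = 51.97 sts.
Next multiple of 11 → 55.
16.5 cm = 6.50 inches; × 7.333 = 47.64 → 48 rows.

Cast on 55 stitches; work 48 rows.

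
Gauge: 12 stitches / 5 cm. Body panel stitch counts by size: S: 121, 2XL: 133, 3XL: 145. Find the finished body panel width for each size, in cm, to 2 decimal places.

12/5 = 2.4 sts per cm.
S: 121 / 2.4 = 50.417 → 50.42 cm.
2XL: 133 / 2.4 = 55.417 → 55.42 cm.
3XL: 145 / 2.4 = 60.417 → 60.42 cm.

S 50.42 cm; 2XL 55.42 cm; 3XL 60.42 cm.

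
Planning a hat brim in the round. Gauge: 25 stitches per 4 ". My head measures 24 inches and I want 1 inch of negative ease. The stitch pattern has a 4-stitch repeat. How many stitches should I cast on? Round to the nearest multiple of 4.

CO 144 sts.

Finished = 24 − 1 = 23 inches.
25 / 4 = 6.25 sts/in.
23 × 6.25 = 143.75 sts.
Nearest multiple of 4: 144.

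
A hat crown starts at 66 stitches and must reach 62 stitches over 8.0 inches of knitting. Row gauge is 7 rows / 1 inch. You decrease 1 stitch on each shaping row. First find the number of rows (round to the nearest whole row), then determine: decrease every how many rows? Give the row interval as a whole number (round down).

Decrease every 14th row.

Rows = 8.0 × 7 = 56.0 → 56 rows.
Stitches to remove: 4 → 4 shaping rows (at 1 st each).
56 / 4 = 14.00 → every 14 rows.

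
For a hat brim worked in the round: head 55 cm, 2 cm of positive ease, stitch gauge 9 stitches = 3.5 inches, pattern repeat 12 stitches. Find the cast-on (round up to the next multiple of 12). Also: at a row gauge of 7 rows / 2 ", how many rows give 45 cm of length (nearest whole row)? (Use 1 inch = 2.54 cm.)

Cast on 60 stitches; work 62 rows.

Finished = 55 + 2 = 57 cm.
57 cm × 1/2.54 = 22.44 inches.
9/3.5 = 2.571 sts per in; 22.44 × 2.571 = 57.71 sts.
Next multiple of 12 → 60.
45 cm = 17.72 inches; × 3.5 = 62.01 → 62 rows.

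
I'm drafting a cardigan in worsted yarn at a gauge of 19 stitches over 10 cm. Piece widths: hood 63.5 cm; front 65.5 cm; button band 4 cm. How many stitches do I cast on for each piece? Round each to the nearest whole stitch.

Rate = 19/10 = 1.9 sts per cm.
hood: 63.5 × 1.9 = 120.65 → 121.
front: 65.5 × 1.9 = 124.45 → 124.
button band: 4 × 1.9 = 7.60 → 8.

hood 121; front 124; button band 8.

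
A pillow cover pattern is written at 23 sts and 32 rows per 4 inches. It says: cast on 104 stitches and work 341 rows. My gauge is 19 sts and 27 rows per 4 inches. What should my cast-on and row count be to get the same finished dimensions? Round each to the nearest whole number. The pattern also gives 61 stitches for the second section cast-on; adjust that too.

Stitches: 104 × 19/23 = 85.91 → 86.
Rows: 341 × 27/32 = 287.72 → 288.
second section cast-on: 61 × 19/23 = 50.39 → 50.

Cast on 86 stitches; work 288 rows; second section cast-on 50 stitches.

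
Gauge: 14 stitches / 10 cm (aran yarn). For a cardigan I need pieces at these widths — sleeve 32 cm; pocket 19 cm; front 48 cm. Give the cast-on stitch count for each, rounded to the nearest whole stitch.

Rate = 14/10 = 1.4 sts per cm.
sleeve: 32 × 1.4 = 44.80 → 45.
pocket: 19 × 1.4 = 26.60 → 27.
front: 48 × 1.4 = 67.20 → 67.

sleeve 45; pocket 27; front 67.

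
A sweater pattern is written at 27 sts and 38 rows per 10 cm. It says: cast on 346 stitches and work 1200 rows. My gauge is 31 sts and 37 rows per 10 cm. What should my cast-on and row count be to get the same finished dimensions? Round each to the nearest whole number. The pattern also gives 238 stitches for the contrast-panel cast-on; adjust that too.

Stitches: 346 × 31/27 = 397.26 → 397.
Rows: 1200 × 37/38 = 1168.42 → 1168.
contrast-panel cast-on: 238 × 31/27 = 273.26 → 273.

Cast on 397 stitches; work 1168 rows; contrast-panel cast-on 273 stitches.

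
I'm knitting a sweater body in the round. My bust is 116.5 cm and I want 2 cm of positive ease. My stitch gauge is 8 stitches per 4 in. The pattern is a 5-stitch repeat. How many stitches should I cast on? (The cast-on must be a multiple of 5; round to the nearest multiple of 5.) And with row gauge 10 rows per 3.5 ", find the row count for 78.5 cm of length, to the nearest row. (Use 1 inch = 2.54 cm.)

Cast on 95 stitches; work 88 rows.

Finished = 116.5 + 2 = 118.5 cm.
118.5 cm × 1/2.54 = 46.65 inches.
8/4 = 2 sts per in; 46.65 × 2 = 93.31 sts.
Nearest multiple of 5 → 95.
78.5 cm = 30.91 inches; × 2.857 = 88.30 → 88 rows.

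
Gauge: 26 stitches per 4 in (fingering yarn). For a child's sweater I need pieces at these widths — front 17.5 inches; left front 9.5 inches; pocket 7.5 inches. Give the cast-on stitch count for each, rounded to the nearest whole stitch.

Rate = 26/4 = 6.5 sts per in.
front: 17.5 × 6.5 = 113.75 → 114.
left front: 9.5 × 6.5 = 61.75 → 62.
pocket: 7.5 × 6.5 = 48.75 → 49.

front 114; left front 62; pocket 49.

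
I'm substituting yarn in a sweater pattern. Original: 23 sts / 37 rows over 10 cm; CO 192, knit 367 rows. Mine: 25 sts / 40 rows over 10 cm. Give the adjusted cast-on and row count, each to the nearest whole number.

Stitches: 192 × 25/23 = 208.70 → 209.
Rows: 367 × 40/37 = 396.76 → 397.

Cast on 209 stitches; work 397 rows.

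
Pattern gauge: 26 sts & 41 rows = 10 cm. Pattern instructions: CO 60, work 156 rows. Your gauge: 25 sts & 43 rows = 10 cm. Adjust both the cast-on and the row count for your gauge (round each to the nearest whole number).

Stitches: 60 × 25/26 = 57.69 → 58.
Rows: 156 × 43/41 = 163.61 → 164.

Cast on 58 stitches; work 164 rows.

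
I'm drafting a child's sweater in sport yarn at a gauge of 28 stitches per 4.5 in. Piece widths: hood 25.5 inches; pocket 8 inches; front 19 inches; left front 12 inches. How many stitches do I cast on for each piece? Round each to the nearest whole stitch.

Rate = 28/4.5 = 6.222 sts per in.
hood: 25.5 × 6.222 = 158.67 → 159.
pocket: 8 × 6.222 = 49.78 → 50.
front: 19 × 6.222 = 118.22 → 118.
left front: 12 × 6.222 = 74.67 → 75.

hood 159; pocket 50; front 118; left front 75.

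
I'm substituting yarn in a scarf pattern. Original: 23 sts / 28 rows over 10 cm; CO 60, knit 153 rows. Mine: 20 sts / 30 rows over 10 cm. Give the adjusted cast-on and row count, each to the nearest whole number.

Stitches: 60 × 20/23 = 52.17 → 52.
Rows: 153 × 30/28 = 163.93 → 164.

Cast on 52 stitches; work 164 rows.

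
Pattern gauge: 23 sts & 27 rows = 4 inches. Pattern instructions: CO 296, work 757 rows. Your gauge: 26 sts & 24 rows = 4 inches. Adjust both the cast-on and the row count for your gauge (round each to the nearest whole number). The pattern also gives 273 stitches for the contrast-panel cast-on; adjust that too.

Stitches: 296 × 26/23 = 334.61 → 335.
Rows: 757 × 24/27 = 672.89 → 673.
contrast-panel cast-on: 273 × 26/23 = 308.61 → 309.

Cast on 335 stitches; work 673 rows; contrast-panel cast-on 309 stitches.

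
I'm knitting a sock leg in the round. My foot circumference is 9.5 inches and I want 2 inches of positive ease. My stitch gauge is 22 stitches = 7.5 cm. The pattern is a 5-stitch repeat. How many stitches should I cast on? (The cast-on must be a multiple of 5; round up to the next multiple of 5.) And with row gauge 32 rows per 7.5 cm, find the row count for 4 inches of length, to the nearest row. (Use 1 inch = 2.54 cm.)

Cast on 90 stitches; work 43 rows.

Finished = 9.5 + 2 = 11.5 inches.
11.5 inches × 2.54 = 29.21 cm.
22/7.5 = 2.933 sts per cm; 29.21 × 2.933 = 85.68 sts.
Next multiple of 5 → 90.
4 inches = 10.16 cm; × 4.267 = 43.35 → 43 rows.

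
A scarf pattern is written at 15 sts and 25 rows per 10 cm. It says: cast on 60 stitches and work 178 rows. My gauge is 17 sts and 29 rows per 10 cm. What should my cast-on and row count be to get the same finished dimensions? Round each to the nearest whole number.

Cast on 68 stitches; work 206 rows.

Stitches: 60 × 17/15 = 68.00 → 68.
Rows: 178 × 29/25 = 206.48 → 206.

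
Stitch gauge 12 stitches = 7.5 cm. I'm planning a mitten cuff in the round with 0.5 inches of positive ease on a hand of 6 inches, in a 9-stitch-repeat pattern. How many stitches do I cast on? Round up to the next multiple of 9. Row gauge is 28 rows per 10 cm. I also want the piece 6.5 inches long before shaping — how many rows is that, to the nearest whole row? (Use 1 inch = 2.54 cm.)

Cast on 27 stitches; work 46 rows.

Finished = 6 + 0.5 = 6.5 inches.
6.5 inches × 2.54 = 16.51 cm.
12/7.5 = 1.6 sts per cm; 16.51 × 1.6 = 26.42 sts.
Next multiple of 9 → 27.
6.5 inches = 16.51 cm; × 2.8 = 46.23 → 46 rows.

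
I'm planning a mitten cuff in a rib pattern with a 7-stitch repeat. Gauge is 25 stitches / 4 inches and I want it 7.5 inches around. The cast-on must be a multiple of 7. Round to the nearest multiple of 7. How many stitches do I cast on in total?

25 / 4 = 6.25 sts per inch.
7.5 × 6.25 = 46.88 sts.
Nearest multiple of 7: 49.

49 stitches.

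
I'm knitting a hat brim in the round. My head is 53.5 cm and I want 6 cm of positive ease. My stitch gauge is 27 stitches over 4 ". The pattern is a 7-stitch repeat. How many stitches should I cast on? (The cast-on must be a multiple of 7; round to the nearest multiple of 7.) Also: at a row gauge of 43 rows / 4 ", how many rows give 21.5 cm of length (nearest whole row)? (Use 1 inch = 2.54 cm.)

Cast on 161 stitches; work 91 rows.

Finished = 53.5 + 6 = 59.5 cm.
59.5 cm × 1/2.54 = 23.43 inches.
27/4 = 6.75 sts per in; 23.43 × 6.75 = 158.12 sts.
Nearest multiple of 7 → 161.
21.5 cm = 8.46 inches; × 10.75 = 90.99 → 91 rows.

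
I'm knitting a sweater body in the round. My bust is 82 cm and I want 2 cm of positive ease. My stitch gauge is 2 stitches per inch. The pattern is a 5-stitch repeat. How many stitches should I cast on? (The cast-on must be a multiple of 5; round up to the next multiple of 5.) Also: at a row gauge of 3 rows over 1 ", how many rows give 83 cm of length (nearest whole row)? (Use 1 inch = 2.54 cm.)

Finished = 82 + 2 = 84 cm.
84 cm × 1/2.54 = 33.07 inches.
2/1 = 2 sts per in; 33.07 × 2 = 66.14 sts.
Next multiple of 5 → 70.
83 cm = 32.68 inches; × 3 = 98.03 → 98 rows.

Cast on 70 stitches; work 98 rows.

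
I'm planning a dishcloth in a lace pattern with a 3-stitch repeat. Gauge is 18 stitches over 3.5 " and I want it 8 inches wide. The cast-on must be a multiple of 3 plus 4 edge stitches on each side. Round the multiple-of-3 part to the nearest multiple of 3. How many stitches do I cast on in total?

41 stitches.

18 / 3.5 = 5.143 sts per inch.
8 × 5.143 = 41.14 sts.
Less 8 edge sts → 33.14 for the repeat.
Nearest multiple of 3: 33.
Add back 8 edge sts → 41.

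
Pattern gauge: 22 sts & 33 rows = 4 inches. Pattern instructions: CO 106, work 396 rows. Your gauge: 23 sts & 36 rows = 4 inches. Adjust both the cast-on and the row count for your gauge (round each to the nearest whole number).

Stitches: 106 × 23/22 = 110.82 → 111.
Rows: 396 × 36/33 = 432.00 → 432.

Cast on 111 stitches; work 432 rows.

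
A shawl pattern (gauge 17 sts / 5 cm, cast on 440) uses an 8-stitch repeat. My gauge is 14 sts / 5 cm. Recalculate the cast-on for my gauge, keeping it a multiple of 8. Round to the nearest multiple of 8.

440 × 14 / 17 = 362.35.
Nearest multiple of 8: 360.

Cast on 360 stitches.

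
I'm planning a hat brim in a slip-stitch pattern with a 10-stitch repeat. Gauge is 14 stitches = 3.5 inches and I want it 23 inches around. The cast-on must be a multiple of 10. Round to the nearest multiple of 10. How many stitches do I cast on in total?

14 / 3.5 = 4 sts per inch.
23 × 4 = 92.00 sts.
Nearest multiple of 10: 90.

CO 90 sts.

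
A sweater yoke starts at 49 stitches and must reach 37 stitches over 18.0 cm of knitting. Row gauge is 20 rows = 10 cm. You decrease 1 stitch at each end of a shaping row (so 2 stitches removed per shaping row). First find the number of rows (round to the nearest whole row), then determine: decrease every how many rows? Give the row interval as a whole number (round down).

Decrease every 6th row.

Rows = 18.0 × 2 = 36.0 → 36 rows.
Stitches to remove: 12 → 6 shaping rows (at 2 st each).
36 / 6 = 6.00 → every 6 rows.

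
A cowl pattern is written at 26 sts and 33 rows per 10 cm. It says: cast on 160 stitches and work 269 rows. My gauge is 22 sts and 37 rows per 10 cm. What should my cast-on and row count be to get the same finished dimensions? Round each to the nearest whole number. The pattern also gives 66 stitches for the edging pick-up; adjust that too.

Cast on 135 stitches; work 302 rows; edging pick-up 56 stitches.

Stitches: 160 × 22/26 = 135.38 → 135.
Rows: 269 × 37/33 = 301.61 → 302.
edging pick-up: 66 × 22/26 = 55.85 → 56.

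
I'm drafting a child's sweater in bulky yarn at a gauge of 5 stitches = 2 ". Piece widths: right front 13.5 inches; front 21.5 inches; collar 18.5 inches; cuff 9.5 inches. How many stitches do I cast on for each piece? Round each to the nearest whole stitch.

Rate = 5/2 = 2.5 sts per in.
right front: 13.5 × 2.5 = 33.75 → 34.
front: 21.5 × 2.5 = 53.75 → 54.
collar: 18.5 × 2.5 = 46.25 → 46.
cuff: 9.5 × 2.5 = 23.75 → 24.

right front 34; front 54; collar 46; cuff 24.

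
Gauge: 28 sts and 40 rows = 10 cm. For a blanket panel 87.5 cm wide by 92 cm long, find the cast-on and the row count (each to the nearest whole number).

Cast on 245 stitches and work 368 rows.

Stitch gauge = 28/10 = 2.8 sts/cm; 87.5 × 2.8 = 245.00 → 245 sts.
Row gauge = 40/10 = 4 rows/cm; 92 × 4 = 368.00 → 368 rows.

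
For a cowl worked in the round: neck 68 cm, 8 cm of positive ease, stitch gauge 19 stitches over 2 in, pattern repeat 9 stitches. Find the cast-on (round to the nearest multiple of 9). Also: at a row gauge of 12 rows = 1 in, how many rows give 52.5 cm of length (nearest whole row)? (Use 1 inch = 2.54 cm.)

Cast on 288 stitches; work 248 rows.

Finished = 68 + 8 = 76 cm.
76 cm × 1/2.54 = 29.92 inches.
19/2 = 9.5 sts per in; 29.92 × 9.5 = 284.25 sts.
Nearest multiple of 9 → 288.
52.5 cm = 20.67 inches; × 12 = 248.03 → 248 rows.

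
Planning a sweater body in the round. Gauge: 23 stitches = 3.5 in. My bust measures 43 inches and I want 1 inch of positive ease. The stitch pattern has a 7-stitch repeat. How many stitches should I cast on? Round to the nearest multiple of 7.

Finished = 43 + 1 = 44 inches.
23 / 3.5 = 6.571 sts/in.
44 × 6.571 = 289.14 sts.
Nearest multiple of 7: 287.

287 stitches.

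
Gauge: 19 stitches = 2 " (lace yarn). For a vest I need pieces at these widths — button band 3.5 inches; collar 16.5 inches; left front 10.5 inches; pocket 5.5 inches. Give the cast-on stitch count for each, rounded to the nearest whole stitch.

Rate = 19/2 = 9.5 sts per in.
button band: 3.5 × 9.5 = 33.25 → 33.
collar: 16.5 × 9.5 = 156.75 → 157.
left front: 10.5 × 9.5 = 99.75 → 100.
pocket: 5.5 × 9.5 = 52.25 → 52.

button band 33; collar 157; left front 100; pocket 52.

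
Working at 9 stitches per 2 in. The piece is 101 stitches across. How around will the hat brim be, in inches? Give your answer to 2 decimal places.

9 stitches / 2 inch = 4.5 stitches per inch.
101 / 4.5 = 22.444 inches.

22.44 inches.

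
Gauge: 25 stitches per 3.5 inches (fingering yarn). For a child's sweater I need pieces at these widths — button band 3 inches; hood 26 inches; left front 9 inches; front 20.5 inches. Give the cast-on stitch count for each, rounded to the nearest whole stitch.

Rate = 25/3.5 = 7.143 sts per in.
button band: 3 × 7.143 = 21.43 → 21.
hood: 26 × 7.143 = 185.71 → 186.
left front: 9 × 7.143 = 64.29 → 64.
front: 20.5 × 7.143 = 146.43 → 146.

button band 21; hood 186; left front 64; front 146.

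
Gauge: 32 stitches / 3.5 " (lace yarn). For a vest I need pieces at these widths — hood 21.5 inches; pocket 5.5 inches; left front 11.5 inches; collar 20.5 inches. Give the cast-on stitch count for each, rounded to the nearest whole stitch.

hood 197; pocket 50; left front 105; collar 187.

Rate = 32/3.5 = 9.143 sts per in.
hood: 21.5 × 9.143 = 196.57 → 197.
pocket: 5.5 × 9.143 = 50.29 → 50.
left front: 11.5 × 9.143 = 105.14 → 105.
collar: 20.5 × 9.143 = 187.43 → 187.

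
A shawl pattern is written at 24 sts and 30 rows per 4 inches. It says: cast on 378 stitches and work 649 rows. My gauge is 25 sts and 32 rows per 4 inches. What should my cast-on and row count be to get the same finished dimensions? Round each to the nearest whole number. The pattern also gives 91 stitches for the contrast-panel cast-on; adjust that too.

Stitches: 378 × 25/24 = 393.75 → 394.
Rows: 649 × 32/30 = 692.27 → 692.
contrast-panel cast-on: 91 × 25/24 = 94.79 → 95.

Cast on 394 stitches; work 692 rows; contrast-panel cast-on 95 stitches.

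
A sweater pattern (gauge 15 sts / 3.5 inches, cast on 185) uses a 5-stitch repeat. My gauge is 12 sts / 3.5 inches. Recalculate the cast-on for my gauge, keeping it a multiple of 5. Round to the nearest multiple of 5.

185 × 12 / 15 = 148.00.
Nearest multiple of 5: 150.

150 stitches.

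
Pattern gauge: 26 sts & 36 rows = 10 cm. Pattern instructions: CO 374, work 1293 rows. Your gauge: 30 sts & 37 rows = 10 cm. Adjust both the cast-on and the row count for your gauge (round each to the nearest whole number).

Cast on 432 stitches; work 1329 rows.

Stitches: 374 × 30/26 = 431.54 → 432.
Rows: 1293 × 37/36 = 1328.92 → 1329.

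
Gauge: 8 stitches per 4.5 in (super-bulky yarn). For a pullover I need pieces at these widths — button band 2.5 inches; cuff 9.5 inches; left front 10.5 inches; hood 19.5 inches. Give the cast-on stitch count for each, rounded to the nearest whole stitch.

Rate = 8/4.5 = 1.778 sts per in.
button band: 2.5 × 1.778 = 4.44 → 4.
cuff: 9.5 × 1.778 = 16.89 → 17.
left front: 10.5 × 1.778 = 18.67 → 19.
hood: 19.5 × 1.778 = 34.67 → 35.

button band 4; cuff 17; left front 19; hood 35.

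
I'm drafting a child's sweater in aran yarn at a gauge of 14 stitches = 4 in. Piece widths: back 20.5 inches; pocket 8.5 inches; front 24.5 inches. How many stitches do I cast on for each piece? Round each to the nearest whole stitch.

back 72; pocket 30; front 86.

Rate = 14/4 = 3.5 sts per in.
back: 20.5 × 3.5 = 71.75 → 72.
pocket: 8.5 × 3.5 = 29.75 → 30.
front: 24.5 × 3.5 = 85.75 → 86.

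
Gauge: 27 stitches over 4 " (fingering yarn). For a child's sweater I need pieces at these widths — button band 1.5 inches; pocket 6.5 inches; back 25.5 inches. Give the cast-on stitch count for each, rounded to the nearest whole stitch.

Rate = 27/4 = 6.75 sts per in.
button band: 1.5 × 6.75 = 10.12 → 10.
pocket: 6.5 × 6.75 = 43.88 → 44.
back: 25.5 × 6.75 = 172.12 → 172.

button band 10; pocket 44; back 172.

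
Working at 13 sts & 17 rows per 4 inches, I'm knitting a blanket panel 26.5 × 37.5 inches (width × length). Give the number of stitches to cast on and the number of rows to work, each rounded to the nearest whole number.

Cast on 86 stitches and work 159 rows.

Stitch gauge = 13/4 = 3.25 sts/in; 26.5 × 3.25 = 86.12 → 86 sts.
Row gauge = 17/4 = 4.25 rows/in; 37.5 × 4.25 = 159.38 → 159 rows.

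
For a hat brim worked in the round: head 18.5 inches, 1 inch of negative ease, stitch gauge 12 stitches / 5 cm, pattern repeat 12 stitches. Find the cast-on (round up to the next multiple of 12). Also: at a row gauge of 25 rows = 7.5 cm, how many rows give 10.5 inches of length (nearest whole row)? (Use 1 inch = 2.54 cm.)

Cast on 108 stitches; work 89 rows.

Finished = 18.5 − 1 = 17.5 inches.
17.5 inches × 2.54 = 44.45 cm.
12/5 = 2.4 sts per cm; 44.45 × 2.4 = 106.68 sts.
Next multiple of 12 → 108.
10.5 inches = 26.67 cm; × 3.333 = 88.90 → 89 rows.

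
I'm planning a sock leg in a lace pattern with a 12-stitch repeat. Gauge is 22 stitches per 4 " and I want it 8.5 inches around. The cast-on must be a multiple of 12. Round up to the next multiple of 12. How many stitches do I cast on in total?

Cast on 48 stitches.

22 / 4 = 5.5 sts per inch.
8.5 × 5.5 = 46.75 sts.
Next multiple of 12: 48.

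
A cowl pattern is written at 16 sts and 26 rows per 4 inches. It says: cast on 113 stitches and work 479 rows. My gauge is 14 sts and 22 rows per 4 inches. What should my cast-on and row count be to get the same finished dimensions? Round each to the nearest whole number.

Cast on 99 stitches; work 405 rows.

Stitches: 113 × 14/16 = 98.88 → 99.
Rows: 479 × 22/26 = 405.31 → 405.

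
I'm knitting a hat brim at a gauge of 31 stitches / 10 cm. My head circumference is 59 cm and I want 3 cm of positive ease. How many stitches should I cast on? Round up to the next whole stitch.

Cast on 193 stitches.

Finished = 59 + 3 = 62 cm.
31 / 10 = 3.1 sts per cm.
62.00 × 3.1 = 192.20 sts.
→ 193 sts.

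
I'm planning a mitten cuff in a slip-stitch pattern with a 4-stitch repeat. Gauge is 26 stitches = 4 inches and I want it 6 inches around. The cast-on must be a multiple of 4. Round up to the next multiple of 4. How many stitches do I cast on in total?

26 / 4 = 6.5 sts per inch.
6 × 6.5 = 39.00 sts.
Next multiple of 4: 40.

40 stitches.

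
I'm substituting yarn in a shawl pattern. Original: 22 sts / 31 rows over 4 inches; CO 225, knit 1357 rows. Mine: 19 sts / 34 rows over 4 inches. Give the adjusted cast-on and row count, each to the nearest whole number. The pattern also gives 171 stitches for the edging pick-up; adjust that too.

Cast on 194 stitches; work 1488 rows; edging pick-up 148 stitches.

Stitches: 225 × 19/22 = 194.32 → 194.
Rows: 1357 × 34/31 = 1488.32 → 1488.
edging pick-up: 171 × 19/22 = 147.68 → 148.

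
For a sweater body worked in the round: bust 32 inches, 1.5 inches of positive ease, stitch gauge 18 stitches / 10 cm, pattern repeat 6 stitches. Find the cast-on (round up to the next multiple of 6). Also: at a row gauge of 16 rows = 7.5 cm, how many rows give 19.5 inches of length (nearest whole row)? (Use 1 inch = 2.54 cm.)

Finished = 32 + 1.5 = 33.5 inches.
33.5 inches × 2.54 = 85.09 cm.
18/10 = 1.8 sts per cm; 85.09 × 1.8 = 153.16 sts.
Next multiple of 6 → 156.
19.5 inches = 49.53 cm; × 2.133 = 105.66 → 106 rows.

Cast on 156 stitches; work 106 rows.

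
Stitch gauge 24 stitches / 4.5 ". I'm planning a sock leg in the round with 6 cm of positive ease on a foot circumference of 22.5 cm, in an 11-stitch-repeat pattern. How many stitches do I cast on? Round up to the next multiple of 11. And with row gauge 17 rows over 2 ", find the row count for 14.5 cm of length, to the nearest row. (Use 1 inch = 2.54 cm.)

Cast on 66 stitches; work 49 rows.

Finished = 22.5 + 6 = 28.5 cm.
28.5 cm × 1/2.54 = 11.22 inches.
24/4.5 = 5.333 sts per in; 11.22 × 5.333 = 59.84 sts.
Next multiple of 11 → 66.
14.5 cm = 5.71 inches; × 8.5 = 48.52 → 49 rows.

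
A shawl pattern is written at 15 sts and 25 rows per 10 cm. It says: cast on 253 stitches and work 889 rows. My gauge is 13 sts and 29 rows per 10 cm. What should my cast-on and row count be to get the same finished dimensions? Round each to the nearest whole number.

Stitches: 253 × 13/15 = 219.27 → 219.
Rows: 889 × 29/25 = 1031.24 → 1031.

Cast on 219 stitches; work 1031 rows.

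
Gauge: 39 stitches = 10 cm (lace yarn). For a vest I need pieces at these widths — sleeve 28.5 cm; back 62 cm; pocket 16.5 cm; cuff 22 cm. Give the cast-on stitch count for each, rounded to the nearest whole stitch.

sleeve 111; back 242; pocket 64; cuff 86.

Rate = 39/10 = 3.9 sts per cm.
sleeve: 28.5 × 3.9 = 111.15 → 111.
back: 62 × 3.9 = 241.80 → 242.
pocket: 16.5 × 3.9 = 64.35 → 64.
cuff: 22 × 3.9 = 85.80 → 86.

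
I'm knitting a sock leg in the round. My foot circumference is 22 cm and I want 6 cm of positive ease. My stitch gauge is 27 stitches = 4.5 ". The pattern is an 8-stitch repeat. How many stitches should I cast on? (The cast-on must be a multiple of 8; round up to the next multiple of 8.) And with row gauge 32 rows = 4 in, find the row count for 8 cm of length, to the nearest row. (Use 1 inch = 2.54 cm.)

Cast on 72 stitches; work 25 rows.

Finished = 22 + 6 = 28 cm.
28 cm × 1/2.54 = 11.02 inches.
27/4.5 = 6 sts per in; 11.02 × 6 = 66.14 sts.
Next multiple of 8 → 72.
8 cm = 3.15 inches; × 8 = 25.20 → 25 rows.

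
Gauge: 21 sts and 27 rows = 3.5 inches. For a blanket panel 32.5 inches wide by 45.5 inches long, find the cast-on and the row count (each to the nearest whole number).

Cast on 195 stitches and work 351 rows.

Stitch gauge = 21/3.5 = 6 sts/in; 32.5 × 6 = 195.00 → 195 sts.
Row gauge = 27/3.5 = 7.714 rows/in; 45.5 × 7.714 = 351.00 → 351 rows.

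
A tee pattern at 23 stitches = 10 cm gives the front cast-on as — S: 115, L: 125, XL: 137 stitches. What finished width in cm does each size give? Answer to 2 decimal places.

23/10 = 2.3 sts per cm.
S: 115 / 2.3 = 50.000 → 50.00 cm.
L: 125 / 2.3 = 54.348 → 54.35 cm.
XL: 137 / 2.3 = 59.565 → 59.57 cm.

S 50.00 cm; L 54.35 cm; XL 59.57 cm.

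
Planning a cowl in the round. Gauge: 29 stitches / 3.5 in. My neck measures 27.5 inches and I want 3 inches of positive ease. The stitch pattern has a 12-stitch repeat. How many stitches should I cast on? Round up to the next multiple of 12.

Cast on 264 stitches.

Finished = 27.5 + 3 = 30.5 inches.
29 / 3.5 = 8.286 sts/in.
30.5 × 8.286 = 252.71 sts.
Next multiple of 12: 264.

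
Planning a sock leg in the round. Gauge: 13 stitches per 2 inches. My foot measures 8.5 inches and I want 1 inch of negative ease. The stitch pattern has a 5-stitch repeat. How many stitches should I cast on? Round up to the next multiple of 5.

Finished = 8.5 − 1 = 7.5 inches.
13 / 2 = 6.5 sts/in.
7.5 × 6.5 = 48.75 sts.
Next multiple of 5: 50.

Cast on 50 stitches.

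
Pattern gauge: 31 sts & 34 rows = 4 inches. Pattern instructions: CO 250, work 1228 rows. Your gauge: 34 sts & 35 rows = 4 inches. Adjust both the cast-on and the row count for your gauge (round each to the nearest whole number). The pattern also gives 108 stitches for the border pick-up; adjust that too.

Cast on 274 stitches; work 1264 rows; border pick-up 118 stitches.

Stitches: 250 × 34/31 = 274.19 → 274.
Rows: 1228 × 35/34 = 1264.12 → 1264.
border pick-up: 108 × 34/31 = 118.45 → 118.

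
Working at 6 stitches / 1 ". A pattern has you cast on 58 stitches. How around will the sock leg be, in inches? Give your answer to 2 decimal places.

9.67 inches.

6 stitches / 1 inch = 6 stitches per inch.
58 / 6 = 9.667 inches.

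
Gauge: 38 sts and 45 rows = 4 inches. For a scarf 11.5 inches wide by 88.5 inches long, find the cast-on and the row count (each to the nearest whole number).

Stitch gauge = 38/4 = 9.5 sts/in; 11.5 × 9.5 = 109.25 → 109 sts.
Row gauge = 45/4 = 11.25 rows/in; 88.5 × 11.25 = 995.62 → 996 rows.

Cast on 109 stitches and work 996 rows.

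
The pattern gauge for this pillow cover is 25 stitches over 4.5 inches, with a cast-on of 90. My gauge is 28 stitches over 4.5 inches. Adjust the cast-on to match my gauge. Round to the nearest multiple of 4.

100 stitches.

Scale factor = 28 / 25 = 1.120.
90 × 28 / 25 = 100.80 sts.
→ 100 sts.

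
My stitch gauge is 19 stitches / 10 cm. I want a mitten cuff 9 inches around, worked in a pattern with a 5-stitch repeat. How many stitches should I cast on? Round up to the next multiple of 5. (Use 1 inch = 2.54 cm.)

9 in = 9 × 2.54 = 22.86 cm.
19 / 10 = 1.9 sts/cm.
22.86 × 1.9 = 43.43 sts.
→ 45.

45 stitches.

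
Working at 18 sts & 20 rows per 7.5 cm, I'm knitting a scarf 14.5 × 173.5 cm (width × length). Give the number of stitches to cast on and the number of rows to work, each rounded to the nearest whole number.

Stitch gauge = 18/7.5 = 2.4 sts/cm; 14.5 × 2.4 = 34.80 → 35 sts.
Row gauge = 20/7.5 = 2.667 rows/cm; 173.5 × 2.667 = 462.67 → 463 rows.

Cast on 35 stitches and work 463 rows.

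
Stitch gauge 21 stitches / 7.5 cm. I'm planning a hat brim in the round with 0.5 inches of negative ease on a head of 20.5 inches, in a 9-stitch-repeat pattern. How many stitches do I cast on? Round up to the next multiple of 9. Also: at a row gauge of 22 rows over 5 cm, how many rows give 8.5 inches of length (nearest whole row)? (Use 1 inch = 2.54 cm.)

Cast on 144 stitches; work 95 rows.

Finished = 20.5 − 0.5 = 20 inches.
20 inches × 2.54 = 50.80 cm.
21/7.5 = 2.8 sts per cm; 50.80 × 2.8 = 142.24 sts.
Next multiple of 9 → 144.
8.5 inches = 21.59 cm; × 4.4 = 95.00 → 95 rows.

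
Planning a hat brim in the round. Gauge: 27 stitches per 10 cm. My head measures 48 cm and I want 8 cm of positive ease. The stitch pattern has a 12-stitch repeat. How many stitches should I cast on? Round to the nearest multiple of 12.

Finished = 48 + 8 = 56 cm.
27 / 10 = 2.7 sts/cm.
56 × 2.7 = 151.20 sts.
Nearest multiple of 12: 156.

CO 156 sts.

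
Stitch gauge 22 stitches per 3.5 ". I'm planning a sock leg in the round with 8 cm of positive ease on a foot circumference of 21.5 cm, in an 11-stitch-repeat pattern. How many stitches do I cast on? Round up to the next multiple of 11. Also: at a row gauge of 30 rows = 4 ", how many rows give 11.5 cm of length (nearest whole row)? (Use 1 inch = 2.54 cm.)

Cast on 77 stitches; work 34 rows.

Finished = 21.5 + 8 = 29.5 cm.
29.5 cm × 1/2.54 = 11.61 inches.
22/3.5 = 6.286 sts per in; 11.61 × 6.286 = 73.00 sts.
Next multiple of 11 → 77.
11.5 cm = 4.53 inches; × 7.5 = 33.96 → 34 rows.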